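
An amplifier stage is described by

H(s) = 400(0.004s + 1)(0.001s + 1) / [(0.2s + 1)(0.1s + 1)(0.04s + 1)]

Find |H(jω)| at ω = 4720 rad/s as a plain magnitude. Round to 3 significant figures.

At ω = 4720 rad/s:
zero (1 + j4720·0.004) = 1 + j18.88 → |·| ≈ 18.906, ∠ ≈ 86.97°
zero (1 + j4720·0.001) = 1 + j4.72 → |·| ≈ 4.8248, ∠ ≈ 78.04°
pole (1 + j4720·0.2) = 1 + j944 → |·| ≈ 944, ∠ ≈ 89.94°
pole (1 + j4720·0.1) = 1 + j472 → |·| ≈ 472, ∠ ≈ 89.88°
pole (1 + j4720·0.04) = 1 + j188.8 → |·| ≈ 188.8, ∠ ≈ 89.70°
|H| = 400 · 18.906 · 4.8248 / (944 · 472 · 188.8) ≈ 0.00043373

0.000434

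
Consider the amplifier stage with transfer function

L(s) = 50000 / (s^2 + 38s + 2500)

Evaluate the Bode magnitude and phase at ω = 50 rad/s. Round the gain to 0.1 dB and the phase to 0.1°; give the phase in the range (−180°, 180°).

28.4 dB, -90.0°

At s = jω = j50:
quadratic: (j50)² + 38·j50 + 2500 = 0 + j1900 → |·| ≈ 1900, ∠ ≈ 90.00°
|L| = 50000 / 1900 ≈ 26.316
Gain = 20 log₁₀(26.316) ≈ 28.40 dB
∠L = 0.00° − 90.00° = -90.00°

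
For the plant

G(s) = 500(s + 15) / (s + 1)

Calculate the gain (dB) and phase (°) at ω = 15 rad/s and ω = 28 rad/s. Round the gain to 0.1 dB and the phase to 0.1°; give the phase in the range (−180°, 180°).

ω = 15: 57.0 dB, -41.2°; ω = 28: 55.1 dB, -26.1°

At s = jω = j15:
zero (s+15): 15 + j15 → |·| = √(15²+15²) = √450 ≈ 21.213, ∠ = arctan(15/15) ≈ 45.00°
pole (s+1): 1 + j15 → |·| = √(1²+15²) = √226 ≈ 15.033, ∠ = arctan(15/1) ≈ 86.19°
|G| = 500 · 21.213 / 15.033 ≈ 705.55
Gain = 20 log₁₀(705.55) ≈ 56.97 dB
∠G = 45.00° − 86.19° = -41.19°

At s = jω = j28:
zero (s+15): 15 + j28 → |·| = √(15²+28²) = √1009 ≈ 31.765, ∠ = arctan(28/15) ≈ 61.82°
pole (s+1): 1 + j28 → |·| = √(1²+28²) = √785 ≈ 28.018, ∠ = arctan(28/1) ≈ 87.95°
|G| = 500 · 31.765 / 28.018 ≈ 566.87
Gain = 20 log₁₀(566.87) ≈ 55.07 dB
∠G = 61.82° − 87.95° = -26.13°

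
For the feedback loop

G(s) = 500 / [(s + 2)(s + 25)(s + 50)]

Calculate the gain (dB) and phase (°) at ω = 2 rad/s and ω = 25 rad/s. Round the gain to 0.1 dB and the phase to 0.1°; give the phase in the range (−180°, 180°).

At s = jω = j2:
pole (s+2): 2 + j2 → |·| = √(2²+2²) = √8 ≈ 2.8284, ∠ = arctan(2/2) ≈ 45.00°
pole (s+25): 25 + j2 → |·| = √(25²+2²) = √629 ≈ 25.08, ∠ = arctan(2/25) ≈ 4.57°
pole (s+50): 50 + j2 → |·| = √(50²+2²) = √2504 ≈ 50.04, ∠ = arctan(2/50) ≈ 2.29°
|G| = 500 / 3549.7 ≈ 0.14086
Gain = 20 log₁₀(0.14086) ≈ -17.02 dB
∠G = 0.00° − 51.86° = -51.86°

At s = jω = j25:
pole (s+2): 2 + j25 → |·| = √(2²+25²) = √629 ≈ 25.08, ∠ = arctan(25/2) ≈ 85.43°
pole (s+25): 25 + j25 → |·| = √(25²+25²) = √1250 ≈ 35.355, ∠ = arctan(25/25) ≈ 45.00°
pole (s+50): 50 + j25 → |·| = √(50²+25²) = √3125 ≈ 55.902, ∠ = arctan(25/50) ≈ 26.57°
|G| = 500 / 49568 ≈ 0.010087
Gain = 20 log₁₀(0.010087) ≈ -39.92 dB
∠G = 0.00° − 157.00° = -157.00°

ω = 2: -17.0 dB, -51.9°; ω = 25: -39.9 dB, -157.0°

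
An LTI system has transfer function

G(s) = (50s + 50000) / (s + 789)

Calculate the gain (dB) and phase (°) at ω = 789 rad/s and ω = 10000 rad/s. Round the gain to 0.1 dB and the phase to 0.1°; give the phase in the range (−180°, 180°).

ω = 789: 35.1 dB, -6.7°; ω = 10000: 34.0 dB, -1.2°

Substitute s = j789:
Numerator: 50(j789) + 50000 = 50000 + j39450
Denominator: (j789) + 789 = 789 + j789
|N| = √(50000² + 39450²) ≈ 63689, ∠N ≈ 38.27°
|D| = √(789² + 789²) ≈ 1115.8, ∠D ≈ 45.00°
|G| = 63689 / 1115.8 ≈ 57.079
Gain = 20 log₁₀(57.079) ≈ 35.13 dB
∠G = 38.27° − 45.00° = -6.73°

Substitute s = j10000:
Numerator: 50(j10000) + 50000 = 50000 + j500000
Denominator: (j10000) + 789 = 789 + j10000
|N| = √(50000² + 500000²) ≈ 5.0249e+05, ∠N ≈ 84.29°
|D| = √(789² + 10000²) ≈ 10031, ∠D ≈ 85.49°
|G| = 5.0249e+05 / 10031 ≈ 50.094
Gain = 20 log₁₀(50.094) ≈ 34.00 dB
∠G = 84.29° − 85.49° = -1.20°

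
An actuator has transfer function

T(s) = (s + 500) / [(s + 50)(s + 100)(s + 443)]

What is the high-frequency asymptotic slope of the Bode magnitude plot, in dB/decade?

-40 dB/decade

Each pole contributes −20 dB/decade at high frequency; each zero contributes +20 dB/decade.
Net: 1 zero(s) − 3 pole(s) → -40 dB/decade.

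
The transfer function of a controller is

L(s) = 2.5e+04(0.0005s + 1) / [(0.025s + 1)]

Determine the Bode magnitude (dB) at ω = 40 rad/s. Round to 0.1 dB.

85.0 dB

At ω = 40 rad/s:
zero (1 + j40·0.0005) = 1 + j0.02 → |·| ≈ 1.0002, ∠ ≈ 1.15°
pole (1 + j40·0.025) = 1 + j1 → |·| ≈ 1.4142, ∠ ≈ 45.00°
|L| = 2.5e+04 · 1.0002 / (1.4142) ≈ 17681
Gain = 20 log₁₀(17681) ≈ 84.95 dB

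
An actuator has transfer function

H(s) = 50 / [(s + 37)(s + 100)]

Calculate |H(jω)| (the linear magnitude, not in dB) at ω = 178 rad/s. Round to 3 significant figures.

0.00135

At s = jω = j178:
pole (s+37): 37 + j178 → |·| = √(37²+178²) = √33053 ≈ 181.8, ∠ = arctan(178/37) ≈ 78.26°
pole (s+100): 100 + j178 → |·| = √(100²+178²) = √41684 ≈ 204.17, ∠ = arctan(178/100) ≈ 60.67°
|H| = 50 / 37118 ≈ 0.0013471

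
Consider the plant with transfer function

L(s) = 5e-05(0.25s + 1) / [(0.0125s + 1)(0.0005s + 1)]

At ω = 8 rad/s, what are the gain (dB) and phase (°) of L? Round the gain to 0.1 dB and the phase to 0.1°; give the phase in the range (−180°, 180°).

At ω = 8 rad/s:
zero (1 + j8·0.25) = 1 + j2 → |·| ≈ 2.2361, ∠ ≈ 63.43°
pole (1 + j8·0.0125) = 1 + j0.1 → |·| ≈ 1.005, ∠ ≈ 5.71°
pole (1 + j8·0.0005) = 1 + j0.004 → |·| ≈ 1, ∠ ≈ 0.23°
|L| = 5e-05 · 2.2361 / (1.005 · 1) ≈ 0.00011125
Gain = 20 log₁₀(0.00011125) ≈ -79.07 dB
∠L = (63.43°) − (5.71° + 0.23°) = 57.49°

-79.1 dB, 57.5°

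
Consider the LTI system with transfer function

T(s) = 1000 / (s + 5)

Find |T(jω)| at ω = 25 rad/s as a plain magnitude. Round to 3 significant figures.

At s = jω = j25:
pole (s+5): 5 + j25 → |·| = √(5²+25²) = √650 ≈ 25.495, ∠ = arctan(25/5) ≈ 78.69°
|T| = 1000 / 25.495 ≈ 39.223

39.2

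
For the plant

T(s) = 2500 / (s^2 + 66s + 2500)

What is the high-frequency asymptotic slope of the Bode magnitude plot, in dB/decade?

Each pole contributes −20 dB/decade at high frequency; each zero contributes +20 dB/decade.
Net: 0 zero(s) − 2 pole(s) → -40 dB/decade.

-40 dB/decade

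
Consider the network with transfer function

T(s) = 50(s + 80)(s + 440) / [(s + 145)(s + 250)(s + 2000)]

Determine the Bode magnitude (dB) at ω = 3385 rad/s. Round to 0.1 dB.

-37.9 dB

At s = jω = j3385:
zero (s+80): 80 + j3385 → |·| = √(80²+3385²) = √11464625 ≈ 3385.9, ∠ = arctan(3385/80) ≈ 88.65°
zero (s+440): 440 + j3385 → |·| = √(440²+3385²) = √11651825 ≈ 3413.5, ∠ = arctan(3385/440) ≈ 82.59°
pole (s+145): 145 + j3385 → |·| = √(145²+3385²) = √11479250 ≈ 3388.1, ∠ = arctan(3385/145) ≈ 87.55°
pole (s+250): 250 + j3385 → |·| = √(250²+3385²) = √11520725 ≈ 3394.2, ∠ = arctan(3385/250) ≈ 85.78°
pole (s+2000): 2000 + j3385 → |·| = √(2000²+3385²) = √15458225 ≈ 3931.7, ∠ = arctan(3385/2000) ≈ 59.42°
|T| = 50 · 1.1558e+07 / 4.5214e+10 ≈ 0.012781
Gain = 20 log₁₀(0.012781) ≈ -37.87 dB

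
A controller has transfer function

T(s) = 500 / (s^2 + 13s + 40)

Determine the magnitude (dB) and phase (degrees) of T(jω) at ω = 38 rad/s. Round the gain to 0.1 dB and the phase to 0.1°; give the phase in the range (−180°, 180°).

Substitute s = j38:
Numerator: 500 = 500 + j0
Denominator: (j38)^2 + 13(j38) + 40 = -1404 + j494
|N| = √(500² + 0²) ≈ 500, ∠N ≈ 0.00°
|D| = √(1404² + 494²) ≈ 1488.4, ∠D ≈ 160.62°
|T| = 500 / 1488.4 ≈ 0.33593
Gain = 20 log₁₀(0.33593) ≈ -9.48 dB
∠T = 0.00° − 160.62° = -160.62°

-9.5 dB, -160.6°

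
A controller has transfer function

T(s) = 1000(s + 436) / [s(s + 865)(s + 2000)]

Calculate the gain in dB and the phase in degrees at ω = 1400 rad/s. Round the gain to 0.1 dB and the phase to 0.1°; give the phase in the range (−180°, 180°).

At s = jω = j1400:
zero (s+436): 436 + j1400 → |·| = √(436²+1400²) = √2150096 ≈ 1466.3, ∠ = arctan(1400/436) ≈ 72.70°
pole (s+865): 865 + j1400 → |·| = √(865²+1400²) = √2708225 ≈ 1645.7, ∠ = arctan(1400/865) ≈ 58.29°
pole (s+2000): 2000 + j1400 → |·| = √(2000²+1400²) = √5960000 ≈ 2441.3, ∠ = arctan(1400/2000) ≈ 34.99°
pole at origin: |s| = 1400, ∠ = 90.00° (in denominator)
|T| = 1000 · 1466.3 / 5.6247e+09 ≈ 0.00026069
Gain = 20 log₁₀(0.00026069) ≈ -71.68 dB
∠T = 72.70° − 183.28° = -110.58°

-71.7 dB, -110.6°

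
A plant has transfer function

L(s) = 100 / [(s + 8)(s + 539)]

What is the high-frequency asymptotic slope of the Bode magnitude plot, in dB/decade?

Each pole contributes −20 dB/decade at high frequency; each zero contributes +20 dB/decade.
Net: 0 zero(s) − 2 pole(s) → -40 dB/decade.

-40 dB/decade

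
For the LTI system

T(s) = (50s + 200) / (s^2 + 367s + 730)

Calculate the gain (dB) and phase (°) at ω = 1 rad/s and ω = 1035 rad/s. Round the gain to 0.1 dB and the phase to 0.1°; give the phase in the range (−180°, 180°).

Substitute s = j1:
Numerator: 50(j1) + 200 = 200 + j50
Denominator: (j1)^2 + 367(j1) + 730 = 729 + j367
|N| = √(200² + 50²) ≈ 206.16, ∠N ≈ 14.04°
|D| = √(729² + 367²) ≈ 816.17, ∠D ≈ 26.72°
|T| = 206.16 / 816.17 ≈ 0.25259
Gain = 20 log₁₀(0.25259) ≈ -11.95 dB
∠T = 14.04° − 26.72° = -12.68°

Substitute s = j1035:
Numerator: 50(j1035) + 200 = 200 + j51750
Denominator: (j1035)^2 + 367(j1035) + 730 = -1070495 + j379845
|N| = √(200² + 51750²) ≈ 51750, ∠N ≈ 89.78°
|D| = √(1070495² + 379845²) ≈ 1.1359e+06, ∠D ≈ 160.46°
|T| = 51750 / 1.1359e+06 ≈ 0.045559
Gain = 20 log₁₀(0.045559) ≈ -26.83 dB
∠T = 89.78° − 160.46° = -70.68°

ω = 1: -12.0 dB, -12.7°; ω = 1035: -26.8 dB, -70.7°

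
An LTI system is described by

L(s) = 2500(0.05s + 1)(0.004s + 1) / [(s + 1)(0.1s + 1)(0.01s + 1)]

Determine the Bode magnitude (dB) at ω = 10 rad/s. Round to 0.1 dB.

At ω = 10 rad/s:
zero (1 + j10·0.05) = 1 + j0.5 → |·| ≈ 1.118, ∠ ≈ 26.57°
zero (1 + j10·0.004) = 1 + j0.04 → |·| ≈ 1.0008, ∠ ≈ 2.29°
pole (1 + j10·1) = 1 + j10 → |·| ≈ 10.05, ∠ ≈ 84.29°
pole (1 + j10·0.1) = 1 + j1 → |·| ≈ 1.4142, ∠ ≈ 45.00°
pole (1 + j10·0.01) = 1 + j0.1 → |·| ≈ 1.005, ∠ ≈ 5.71°
|L| = 2500 · 1.118 · 1.0008 / (10.05 · 1.4142 · 1.005) ≈ 195.83
Gain = 20 log₁₀(195.83) ≈ 45.84 dB

45.8 dB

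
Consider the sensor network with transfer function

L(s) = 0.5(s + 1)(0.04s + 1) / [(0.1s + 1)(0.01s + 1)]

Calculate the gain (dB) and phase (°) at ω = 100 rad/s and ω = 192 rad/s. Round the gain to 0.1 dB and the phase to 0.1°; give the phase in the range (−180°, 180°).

At ω = 100 rad/s:
zero (1 + j100·1) = 1 + j100 → |·| ≈ 100, ∠ ≈ 89.43°
zero (1 + j100·0.04) = 1 + j4 → |·| ≈ 4.1231, ∠ ≈ 75.96°
pole (1 + j100·0.1) = 1 + j10 → |·| ≈ 10.05, ∠ ≈ 84.29°
pole (1 + j100·0.01) = 1 + j1 → |·| ≈ 1.4142, ∠ ≈ 45.00°
|L| = 0.5 · 100 · 4.1231 / (10.05 · 1.4142) ≈ 14.505
Gain = 20 log₁₀(14.505) ≈ 23.23 dB
∠L = (89.43° + 75.96°) − (84.29° + 45.00°) = 36.10°

At ω = 192 rad/s:
zero (1 + j192·1) = 1 + j192 → |·| ≈ 192, ∠ ≈ 89.70°
zero (1 + j192·0.04) = 1 + j7.68 → |·| ≈ 7.7448, ∠ ≈ 82.58°
pole (1 + j192·0.1) = 1 + j19.2 → |·| ≈ 19.226, ∠ ≈ 87.02°
pole (1 + j192·0.01) = 1 + j1.92 → |·| ≈ 2.1648, ∠ ≈ 62.49°
|L| = 0.5 · 192 · 7.7448 / (19.226 · 2.1648) ≈ 17.864
Gain = 20 log₁₀(17.864) ≈ 25.04 dB
∠L = (89.70° + 82.58°) − (87.02° + 62.49°) = 22.77°

ω = 100: 23.2 dB, 36.1°; ω = 192: 25.0 dB, 22.8°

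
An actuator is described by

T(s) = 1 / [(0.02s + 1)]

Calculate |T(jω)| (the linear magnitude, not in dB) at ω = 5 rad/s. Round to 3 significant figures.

0.995

At ω = 5 rad/s:
pole (1 + j5·0.02) = 1 + j0.1 → |·| ≈ 1.005, ∠ ≈ 5.71°
|T| = 1 · 1 / (1.005) ≈ 0.99502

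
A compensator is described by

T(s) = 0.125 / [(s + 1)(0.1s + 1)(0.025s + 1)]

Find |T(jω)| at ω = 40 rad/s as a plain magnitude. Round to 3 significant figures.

0.000536

At ω = 40 rad/s:
pole (1 + j40·1) = 1 + j40 → |·| ≈ 40.012, ∠ ≈ 88.57°
pole (1 + j40·0.1) = 1 + j4 → |·| ≈ 4.1231, ∠ ≈ 75.96°
pole (1 + j40·0.025) = 1 + j1 → |·| ≈ 1.4142, ∠ ≈ 45.00°
|T| = 0.125 · 1 / (40.012 · 4.1231 · 1.4142) ≈ 0.00053578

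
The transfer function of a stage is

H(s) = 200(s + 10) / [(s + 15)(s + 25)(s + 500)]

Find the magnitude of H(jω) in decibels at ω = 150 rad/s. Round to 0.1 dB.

-52.0 dB

At s = jω = j150:
zero (s+10): 10 + j150 → |·| = √(10²+150²) = √22600 ≈ 150.33, ∠ = arctan(150/10) ≈ 86.19°
pole (s+15): 15 + j150 → |·| = √(15²+150²) = √22725 ≈ 150.75, ∠ = arctan(150/15) ≈ 84.29°
pole (s+25): 25 + j150 → |·| = √(25²+150²) = √23125 ≈ 152.07, ∠ = arctan(150/25) ≈ 80.54°
pole (s+500): 500 + j150 → |·| = √(500²+150²) = √272500 ≈ 522.02, ∠ = arctan(150/500) ≈ 16.70°
|H| = 200 · 150.33 / 1.1967e+07 ≈ 0.0025124
Gain = 20 log₁₀(0.0025124) ≈ -52.00 dB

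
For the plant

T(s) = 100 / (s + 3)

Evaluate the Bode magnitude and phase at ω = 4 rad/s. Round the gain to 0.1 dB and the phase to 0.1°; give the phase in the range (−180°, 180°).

At s = jω = j4:
pole (s+3): 3 + j4 → |·| = √(3²+4²) = √25 ≈ 5, ∠ = arctan(4/3) ≈ 53.13°
|T| = 100 / 5 ≈ 20
Gain = 20 log₁₀(20) ≈ 26.02 dB
∠T = 0.00° − 53.13° = -53.13°

26.0 dB, -53.1°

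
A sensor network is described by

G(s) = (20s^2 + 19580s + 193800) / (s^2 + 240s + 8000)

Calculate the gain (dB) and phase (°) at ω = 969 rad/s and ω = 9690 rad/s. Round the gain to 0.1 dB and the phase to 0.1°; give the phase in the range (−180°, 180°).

Substitute s = j969:
Numerator: 20(j969)^2 + 19580(j969) + 193800 = -18585420 + j18973020
Denominator: (j969)^2 + 240(j969) + 8000 = -930961 + j232560
|N| = √(18585420² + 18973020²) ≈ 2.6559e+07, ∠N ≈ 134.41°
|D| = √(930961² + 232560²) ≈ 9.5957e+05, ∠D ≈ 165.97°
|G| = 2.6559e+07 / 9.5957e+05 ≈ 27.678
Gain = 20 log₁₀(27.678) ≈ 28.84 dB
∠G = 134.41° − 165.97° = -31.56°

Substitute s = j9690:
Numerator: 20(j9690)^2 + 19580(j9690) + 193800 = -1877728200 + j189730200
Denominator: (j9690)^2 + 240(j9690) + 8000 = -93888100 + j2325600
|N| = √(1877728200² + 189730200²) ≈ 1.8873e+09, ∠N ≈ 174.23°
|D| = √(93888100² + 2325600²) ≈ 9.3917e+07, ∠D ≈ 178.58°
|G| = 1.8873e+09 / 9.3917e+07 ≈ 20.095
Gain = 20 log₁₀(20.095) ≈ 26.06 dB
∠G = 174.23° − 178.58° = -4.35°

ω = 969: 28.8 dB, -31.6°; ω = 9690: 26.1 dB, -4.4°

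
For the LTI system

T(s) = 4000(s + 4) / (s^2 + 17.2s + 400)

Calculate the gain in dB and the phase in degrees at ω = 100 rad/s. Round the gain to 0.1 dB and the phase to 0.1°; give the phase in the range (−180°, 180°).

32.3 dB, -82.1°

At s = jω = j100:
zero (s+4): 4 + j100 → |·| = √(4²+100²) = √10016 ≈ 100.08, ∠ = arctan(100/4) ≈ 87.71°
quadratic: (j100)² + 17.2·j100 + 400 = -9600 + j1720 → |·| ≈ 9752.9, ∠ ≈ 169.84°
|T| = 4000 · 100.08 / 9752.9 ≈ 41.046
Gain = 20 log₁₀(41.046) ≈ 32.27 dB
∠T = 87.71° − 169.84° = -82.13°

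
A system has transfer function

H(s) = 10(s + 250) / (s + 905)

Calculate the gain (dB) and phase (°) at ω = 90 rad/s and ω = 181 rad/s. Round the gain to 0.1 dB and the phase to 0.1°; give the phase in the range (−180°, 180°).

ω = 90: 9.3 dB, 14.1°; ω = 181: 10.5 dB, 24.6°

At s = jω = j90:
zero (s+250): 250 + j90 → |·| = √(250²+90²) = √70600 ≈ 265.71, ∠ = arctan(90/250) ≈ 19.80°
pole (s+905): 905 + j90 → |·| = √(905²+90²) = √827125 ≈ 909.46, ∠ = arctan(90/905) ≈ 5.68°
|H| = 10 · 265.71 / 909.46 ≈ 2.9216
Gain = 20 log₁₀(2.9216) ≈ 9.31 dB
∠H = 19.80° − 5.68° = 14.12°

At s = jω = j181:
zero (s+250): 250 + j181 → |·| = √(250²+181²) = √95261 ≈ 308.64, ∠ = arctan(181/250) ≈ 35.90°
pole (s+905): 905 + j181 → |·| = √(905²+181²) = √851786 ≈ 922.92, ∠ = arctan(181/905) ≈ 11.31°
|H| = 10 · 308.64 / 922.92 ≈ 3.3442
Gain = 20 log₁₀(3.3442) ≈ 10.49 dB
∠H = 35.90° − 11.31° = 24.59°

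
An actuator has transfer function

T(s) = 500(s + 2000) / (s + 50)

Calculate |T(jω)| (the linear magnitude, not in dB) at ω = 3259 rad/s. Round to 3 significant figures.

At s = jω = j3259:
zero (s+2000): 2000 + j3259 → |·| = √(2000²+3259²) = √14621081 ≈ 3823.8, ∠ = arctan(3259/2000) ≈ 58.46°
pole (s+50): 50 + j3259 → |·| = √(50²+3259²) = √10623581 ≈ 3259.4, ∠ = arctan(3259/50) ≈ 89.12°
|T| = 500 · 3823.8 / 3259.4 ≈ 586.58

587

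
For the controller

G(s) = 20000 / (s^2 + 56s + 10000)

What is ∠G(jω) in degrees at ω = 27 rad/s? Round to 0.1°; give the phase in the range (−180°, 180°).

-9.3°

At s = jω = j27:
quadratic: (j27)² + 56·j27 + 10000 = 9271 + j1512 → |·| ≈ 9393.5, ∠ ≈ 9.26°
∠G = 0.00° − 9.26° = -9.26°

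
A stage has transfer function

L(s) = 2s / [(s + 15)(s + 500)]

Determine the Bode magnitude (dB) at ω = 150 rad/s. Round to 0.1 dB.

At s = jω = j150:
zero at origin: s = j150 → |·| = 150, ∠ = 90.00°
pole (s+15): 15 + j150 → |·| = √(15²+150²) = √22725 ≈ 150.75, ∠ = arctan(150/15) ≈ 84.29°
pole (s+500): 500 + j150 → |·| = √(500²+150²) = √272500 ≈ 522.02, ∠ = arctan(150/500) ≈ 16.70°
|L| = 2 · 150 / 78695 ≈ 0.0038122
Gain = 20 log₁₀(0.0038122) ≈ -48.38 dB

-48.4 dB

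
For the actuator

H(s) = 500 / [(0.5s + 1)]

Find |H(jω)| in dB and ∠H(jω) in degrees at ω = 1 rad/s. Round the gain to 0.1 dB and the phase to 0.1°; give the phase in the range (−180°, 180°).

At ω = 1 rad/s:
pole (1 + j1·0.5) = 1 + j0.5 → |·| ≈ 1.118, ∠ ≈ 26.57°
|H| = 500 · 1 / (1.118) ≈ 447.23
Gain = 20 log₁₀(447.23) ≈ 53.01 dB
∠H = (0°) − (26.57°) = -26.57°

53.0 dB, -26.6°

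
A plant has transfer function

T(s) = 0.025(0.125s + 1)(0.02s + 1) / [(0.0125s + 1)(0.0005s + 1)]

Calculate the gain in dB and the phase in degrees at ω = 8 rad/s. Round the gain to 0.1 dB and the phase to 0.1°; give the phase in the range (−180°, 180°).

-29.0 dB, 48.2°

At ω = 8 rad/s:
zero (1 + j8·0.125) = 1 + j1 → |·| ≈ 1.4142, ∠ ≈ 45.00°
zero (1 + j8·0.02) = 1 + j0.16 → |·| ≈ 1.0127, ∠ ≈ 9.09°
pole (1 + j8·0.0125) = 1 + j0.1 → |·| ≈ 1.005, ∠ ≈ 5.71°
pole (1 + j8·0.0005) = 1 + j0.004 → |·| ≈ 1, ∠ ≈ 0.23°
|T| = 0.025 · 1.4142 · 1.0127 / (1.005 · 1) ≈ 0.035626
Gain = 20 log₁₀(0.035626) ≈ -28.96 dB
∠T = (45.00° + 9.09°) − (5.71° + 0.23°) = 48.15°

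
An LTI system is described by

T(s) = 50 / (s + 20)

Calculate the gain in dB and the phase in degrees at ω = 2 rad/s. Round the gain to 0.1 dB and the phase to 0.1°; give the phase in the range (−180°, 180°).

7.9 dB, -5.7°

At s = jω = j2:
pole (s+20): 20 + j2 → |·| = √(20²+2²) = √404 ≈ 20.1, ∠ = arctan(2/20) ≈ 5.71°
|T| = 50 / 20.1 ≈ 2.4876
Gain = 20 log₁₀(2.4876) ≈ 7.92 dB
∠T = 0.00° − 5.71° = -5.71°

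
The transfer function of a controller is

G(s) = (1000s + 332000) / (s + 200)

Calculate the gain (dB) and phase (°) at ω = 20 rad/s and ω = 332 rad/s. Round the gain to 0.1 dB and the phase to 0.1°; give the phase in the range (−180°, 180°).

Substitute s = j20:
Numerator: 1000(j20) + 332000 = 332000 + j20000
Denominator: (j20) + 200 = 200 + j20
|N| = √(332000² + 20000²) ≈ 3.326e+05, ∠N ≈ 3.45°
|D| = √(200² + 20²) ≈ 201, ∠D ≈ 5.71°
|G| = 3.326e+05 / 201 ≈ 1654.7
Gain = 20 log₁₀(1654.7) ≈ 64.37 dB
∠G = 3.45° − 5.71° = -2.26°

Substitute s = j332:
Numerator: 1000(j332) + 332000 = 332000 + j332000
Denominator: (j332) + 200 = 200 + j332
|N| = √(332000² + 332000²) ≈ 4.6952e+05, ∠N ≈ 45.00°
|D| = √(200² + 332²) ≈ 387.59, ∠D ≈ 58.93°
|G| = 4.6952e+05 / 387.59 ≈ 1211.4
Gain = 20 log₁₀(1211.4) ≈ 61.67 dB
∠G = 45.00° − 58.93° = -13.93°

ω = 20: 64.4 dB, -2.3°; ω = 332: 61.7 dB, -13.9°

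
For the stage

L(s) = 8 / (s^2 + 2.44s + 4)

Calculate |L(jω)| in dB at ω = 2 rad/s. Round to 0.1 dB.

4.3 dB

At s = jω = j2:
quadratic: (j2)² + 2.44·j2 + 4 = 0 + j4.88 → |·| ≈ 4.88, ∠ ≈ 90.00°
|L| = 8 / 4.88 ≈ 1.6393
Gain = 20 log₁₀(1.6393) ≈ 4.29 dB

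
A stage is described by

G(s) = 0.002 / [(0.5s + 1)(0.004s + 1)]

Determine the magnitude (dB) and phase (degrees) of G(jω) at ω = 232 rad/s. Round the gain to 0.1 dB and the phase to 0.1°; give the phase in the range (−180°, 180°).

-98.0 dB, -132.4°

At ω = 232 rad/s:
pole (1 + j232·0.5) = 1 + j116 → |·| ≈ 116, ∠ ≈ 89.51°
pole (1 + j232·0.004) = 1 + j0.928 → |·| ≈ 1.3643, ∠ ≈ 42.86°
|G| = 0.002 · 1 / (116 · 1.3643) ≈ 1.2638e-05
Gain = 20 log₁₀(1.2638e-05) ≈ -97.97 dB
∠G = (0°) − (89.51° + 42.86°) = -132.37°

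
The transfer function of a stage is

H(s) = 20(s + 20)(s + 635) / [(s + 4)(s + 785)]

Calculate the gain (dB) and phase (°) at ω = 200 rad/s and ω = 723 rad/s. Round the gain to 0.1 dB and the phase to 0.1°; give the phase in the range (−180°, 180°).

At s = jω = j200:
zero (s+20): 20 + j200 → |·| = √(20²+200²) = √40400 ≈ 201, ∠ = arctan(200/20) ≈ 84.29°
zero (s+635): 635 + j200 → |·| = √(635²+200²) = √443225 ≈ 665.75, ∠ = arctan(200/635) ≈ 17.48°
pole (s+4): 4 + j200 → |·| = √(4²+200²) = √40016 ≈ 200.04, ∠ = arctan(200/4) ≈ 88.85°
pole (s+785): 785 + j200 → |·| = √(785²+200²) = √656225 ≈ 810.08, ∠ = arctan(200/785) ≈ 14.29°
|H| = 20 · 1.3382e+05 / 1.6205e+05 ≈ 16.516
Gain = 20 log₁₀(16.516) ≈ 24.36 dB
∠H = 101.77° − 103.14° = -1.37°

At s = jω = j723:
zero (s+20): 20 + j723 → |·| = √(20²+723²) = √523129 ≈ 723.28, ∠ = arctan(723/20) ≈ 88.42°
zero (s+635): 635 + j723 → |·| = √(635²+723²) = √925954 ≈ 962.27, ∠ = arctan(723/635) ≈ 48.71°
pole (s+4): 4 + j723 → |·| = √(4²+723²) = √522745 ≈ 723.01, ∠ = arctan(723/4) ≈ 89.68°
pole (s+785): 785 + j723 → |·| = √(785²+723²) = √1138954 ≈ 1067.2, ∠ = arctan(723/785) ≈ 42.65°
|H| = 20 · 6.9599e+05 / 7.716e+05 ≈ 18.04
Gain = 20 log₁₀(18.04) ≈ 25.12 dB
∠H = 137.13° − 132.33° = 4.80°

ω = 200: 24.4 dB, -1.4°; ω = 723: 25.1 dB, 4.8°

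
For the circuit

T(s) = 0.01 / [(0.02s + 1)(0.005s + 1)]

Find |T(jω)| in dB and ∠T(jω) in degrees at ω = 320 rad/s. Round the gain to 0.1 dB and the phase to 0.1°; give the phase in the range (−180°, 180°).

-61.7 dB, -139.1°

At ω = 320 rad/s:
pole (1 + j320·0.02) = 1 + j6.4 → |·| ≈ 6.4777, ∠ ≈ 81.12°
pole (1 + j320·0.005) = 1 + j1.6 → |·| ≈ 1.8868, ∠ ≈ 57.99°
|T| = 0.01 · 1 / (6.4777 · 1.8868) ≈ 0.00081819
Gain = 20 log₁₀(0.00081819) ≈ -61.74 dB
∠T = (0°) − (81.12° + 57.99°) = -139.11°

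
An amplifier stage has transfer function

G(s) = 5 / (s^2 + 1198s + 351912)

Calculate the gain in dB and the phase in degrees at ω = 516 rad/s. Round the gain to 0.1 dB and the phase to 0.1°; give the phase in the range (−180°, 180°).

Substitute s = j516:
Numerator: 5 = 5 + j0
Denominator: (j516)^2 + 1198(j516) + 351912 = 85656 + j618168
|N| = √(5² + 0²) ≈ 5, ∠N ≈ 0.00°
|D| = √(85656² + 618168²) ≈ 6.2407e+05, ∠D ≈ 82.11°
|G| = 5 / 6.2407e+05 ≈ 8.0119e-06
Gain = 20 log₁₀(8.0119e-06) ≈ -101.93 dB
∠G = 0.00° − 82.11° = -82.11°

-101.9 dB, -82.1°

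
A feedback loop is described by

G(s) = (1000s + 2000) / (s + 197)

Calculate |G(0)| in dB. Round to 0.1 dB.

20.1 dB

G(0) = 2000 / 197 ≈ 10.152
20 log₁₀(10.152) ≈ 20.13 dB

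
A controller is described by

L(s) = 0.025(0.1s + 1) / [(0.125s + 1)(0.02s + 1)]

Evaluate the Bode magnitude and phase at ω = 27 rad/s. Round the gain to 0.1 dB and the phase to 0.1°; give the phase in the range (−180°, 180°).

At ω = 27 rad/s:
zero (1 + j27·0.1) = 1 + j2.7 → |·| ≈ 2.8792, ∠ ≈ 69.68°
pole (1 + j27·0.125) = 1 + j3.375 → |·| ≈ 3.52, ∠ ≈ 73.50°
pole (1 + j27·0.02) = 1 + j0.54 → |·| ≈ 1.1365, ∠ ≈ 28.37°
|L| = 0.025 · 2.8792 / (3.52 · 1.1365) ≈ 0.017993
Gain = 20 log₁₀(0.017993) ≈ -34.90 dB
∠L = (69.68°) − (73.50° + 28.37°) = -32.19°

-34.9 dB, -32.2°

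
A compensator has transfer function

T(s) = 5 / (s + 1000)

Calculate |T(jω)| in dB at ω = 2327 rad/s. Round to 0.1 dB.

-54.1 dB

Substitute s = j2327:
Numerator: 5 = 5 + j0
Denominator: (j2327) + 1000 = 1000 + j2327
|N| = √(5² + 0²) ≈ 5, ∠N ≈ 0.00°
|D| = √(1000² + 2327²) ≈ 2532.8, ∠D ≈ 66.74°
|T| = 5 / 2532.8 ≈ 0.0019741
Gain = 20 log₁₀(0.0019741) ≈ -54.09 dB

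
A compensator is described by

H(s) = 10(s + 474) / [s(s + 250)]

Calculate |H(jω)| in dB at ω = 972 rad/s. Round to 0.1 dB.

At s = jω = j972:
zero (s+474): 474 + j972 → |·| = √(474²+972²) = √1169460 ≈ 1081.4, ∠ = arctan(972/474) ≈ 64.00°
pole (s+250): 250 + j972 → |·| = √(250²+972²) = √1007284 ≈ 1003.6, ∠ = arctan(972/250) ≈ 75.58°
pole at origin: |s| = 972, ∠ = 90.00° (in denominator)
|H| = 10 · 1081.4 / 9.755e+05 ≈ 0.011086
Gain = 20 log₁₀(0.011086) ≈ -39.10 dB

-39.1 dB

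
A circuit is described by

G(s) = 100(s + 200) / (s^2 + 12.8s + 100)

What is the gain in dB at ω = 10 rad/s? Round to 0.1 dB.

43.9 dB

At s = jω = j10:
zero (s+200): 200 + j10 → |·| = √(200²+10²) = √40100 ≈ 200.25, ∠ = arctan(10/200) ≈ 2.86°
quadratic: (j10)² + 12.8·j10 + 100 = 0 + j128 → |·| ≈ 128, ∠ ≈ 90.00°
|G| = 100 · 200.25 / 128 ≈ 156.45
Gain = 20 log₁₀(156.45) ≈ 43.89 dB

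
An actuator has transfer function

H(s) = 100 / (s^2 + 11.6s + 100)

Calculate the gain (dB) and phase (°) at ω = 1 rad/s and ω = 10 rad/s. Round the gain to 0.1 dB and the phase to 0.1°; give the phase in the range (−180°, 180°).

ω = 1: 0.0 dB, -6.7°; ω = 10: -1.3 dB, -90.0°

At s = jω = j1:
quadratic: (j1)² + 11.6·j1 + 100 = 99 + j11.6 → |·| ≈ 99.677, ∠ ≈ 6.68°
|H| = 100 / 99.677 ≈ 1.0032
Gain = 20 log₁₀(1.0032) ≈ 0.03 dB
∠H = 0.00° − 6.68° = -6.68°

At s = jω = j10:
quadratic: (j10)² + 11.6·j10 + 100 = 0 + j116 → |·| ≈ 116, ∠ ≈ 90.00°
|H| = 100 / 116 ≈ 0.86207
Gain = 20 log₁₀(0.86207) ≈ -1.29 dB
∠H = 0.00° − 90.00° = -90.00°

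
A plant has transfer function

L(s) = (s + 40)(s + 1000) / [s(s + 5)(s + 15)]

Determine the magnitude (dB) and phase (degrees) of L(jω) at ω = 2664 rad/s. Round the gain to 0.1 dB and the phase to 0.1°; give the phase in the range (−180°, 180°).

-67.9 dB, -111.0°

At s = jω = j2664:
zero (s+40): 40 + j2664 → |·| = √(40²+2664²) = √7098496 ≈ 2664.3, ∠ = arctan(2664/40) ≈ 89.14°
zero (s+1000): 1000 + j2664 → |·| = √(1000²+2664²) = √8096896 ≈ 2845.5, ∠ = arctan(2664/1000) ≈ 69.43°
pole (s+5): 5 + j2664 → |·| = √(5²+2664²) = √7096921 ≈ 2664, ∠ = arctan(2664/5) ≈ 89.89°
pole (s+15): 15 + j2664 → |·| = √(15²+2664²) = √7097121 ≈ 2664, ∠ = arctan(2664/15) ≈ 89.68°
pole at origin: |s| = 2664, ∠ = 90.00° (in denominator)
|L| = 1 · 7.5813e+06 / 1.8906e+10 ≈ 0.000401
Gain = 20 log₁₀(0.000401) ≈ -67.94 dB
∠L = 158.57° − 269.57° = -111.00°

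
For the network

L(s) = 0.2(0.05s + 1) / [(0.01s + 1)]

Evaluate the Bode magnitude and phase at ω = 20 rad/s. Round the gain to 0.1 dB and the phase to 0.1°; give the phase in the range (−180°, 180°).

-11.1 dB, 33.7°

At ω = 20 rad/s:
zero (1 + j20·0.05) = 1 + j1 → |·| ≈ 1.4142, ∠ ≈ 45.00°
pole (1 + j20·0.01) = 1 + j0.2 → |·| ≈ 1.0198, ∠ ≈ 11.31°
|L| = 0.2 · 1.4142 / (1.0198) ≈ 0.27735
Gain = 20 log₁₀(0.27735) ≈ -11.14 dB
∠L = (45.00°) − (11.31°) = 33.69°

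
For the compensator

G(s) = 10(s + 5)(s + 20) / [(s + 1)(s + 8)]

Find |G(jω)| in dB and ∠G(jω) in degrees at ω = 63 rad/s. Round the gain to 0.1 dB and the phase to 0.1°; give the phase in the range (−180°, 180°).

At s = jω = j63:
zero (s+5): 5 + j63 → |·| = √(5²+63²) = √3994 ≈ 63.198, ∠ = arctan(63/5) ≈ 85.46°
zero (s+20): 20 + j63 → |·| = √(20²+63²) = √4369 ≈ 66.098, ∠ = arctan(63/20) ≈ 72.39°
pole (s+1): 1 + j63 → |·| = √(1²+63²) = √3970 ≈ 63.008, ∠ = arctan(63/1) ≈ 89.09°
pole (s+8): 8 + j63 → |·| = √(8²+63²) = √4033 ≈ 63.506, ∠ = arctan(63/8) ≈ 82.76°
|G| = 10 · 4177.3 / 4001.4 ≈ 10.44
Gain = 20 log₁₀(10.44) ≈ 20.37 dB
∠G = 157.85° − 171.85° = -14.00°

20.4 dB, -14.0°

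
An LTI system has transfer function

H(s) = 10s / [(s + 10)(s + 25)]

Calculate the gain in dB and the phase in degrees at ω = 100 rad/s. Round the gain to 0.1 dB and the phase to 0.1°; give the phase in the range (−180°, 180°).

At s = jω = j100:
zero at origin: s = j100 → |·| = 100, ∠ = 90.00°
pole (s+10): 10 + j100 → |·| = √(10²+100²) = √10100 ≈ 100.5, ∠ = arctan(100/10) ≈ 84.29°
pole (s+25): 25 + j100 → |·| = √(25²+100²) = √10625 ≈ 103.08, ∠ = arctan(100/25) ≈ 75.96°
|H| = 10 · 100 / 10360 ≈ 0.096525
Gain = 20 log₁₀(0.096525) ≈ -20.31 dB
∠H = 90.00° − 160.25° = -70.25°

-20.3 dB, -70.3°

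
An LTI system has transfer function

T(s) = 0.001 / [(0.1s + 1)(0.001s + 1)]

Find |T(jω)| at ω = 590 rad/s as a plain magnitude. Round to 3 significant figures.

1.46e-05

At ω = 590 rad/s:
pole (1 + j590·0.1) = 1 + j59 → |·| ≈ 59.008, ∠ ≈ 89.03°
pole (1 + j590·0.001) = 1 + j0.59 → |·| ≈ 1.1611, ∠ ≈ 30.54°
|T| = 0.001 · 1 / (59.008 · 1.1611) ≈ 1.4596e-05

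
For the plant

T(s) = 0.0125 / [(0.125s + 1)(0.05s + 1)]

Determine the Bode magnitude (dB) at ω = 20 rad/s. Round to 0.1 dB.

At ω = 20 rad/s:
pole (1 + j20·0.125) = 1 + j2.5 → |·| ≈ 2.6926, ∠ ≈ 68.20°
pole (1 + j20·0.05) = 1 + j1 → |·| ≈ 1.4142, ∠ ≈ 45.00°
|T| = 0.0125 · 1 / (2.6926 · 1.4142) ≈ 0.0032827
Gain = 20 log₁₀(0.0032827) ≈ -49.68 dB

-49.7 dB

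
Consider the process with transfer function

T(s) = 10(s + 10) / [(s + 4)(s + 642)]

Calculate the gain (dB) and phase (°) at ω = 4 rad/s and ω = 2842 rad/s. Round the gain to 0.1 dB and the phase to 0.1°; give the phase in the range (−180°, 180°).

ω = 4: -30.6 dB, -23.6°; ω = 2842: -49.3 dB, -77.4°

At s = jω = j4:
zero (s+10): 10 + j4 → |·| = √(10²+4²) = √116 ≈ 10.77, ∠ = arctan(4/10) ≈ 21.80°
pole (s+4): 4 + j4 → |·| = √(4²+4²) = √32 ≈ 5.6569, ∠ = arctan(4/4) ≈ 45.00°
pole (s+642): 642 + j4 → |·| = √(642²+4²) = √412180 ≈ 642.01, ∠ = arctan(4/642) ≈ 0.36°
|T| = 10 · 10.77 / 3631.8 ≈ 0.029655
Gain = 20 log₁₀(0.029655) ≈ -30.56 dB
∠T = 21.80° − 45.36° = -23.56°

At s = jω = j2842:
zero (s+10): 10 + j2842 → |·| = √(10²+2842²) = √8077064 ≈ 2842, ∠ = arctan(2842/10) ≈ 89.80°
pole (s+4): 4 + j2842 → |·| = √(4²+2842²) = √8076980 ≈ 2842, ∠ = arctan(2842/4) ≈ 89.92°
pole (s+642): 642 + j2842 → |·| = √(642²+2842²) = √8489128 ≈ 2913.6, ∠ = arctan(2842/642) ≈ 77.27°
|T| = 10 · 2842 / 8.2805e+06 ≈ 0.0034322
Gain = 20 log₁₀(0.0034322) ≈ -49.29 dB
∠T = 89.80° − 167.19° = -77.39°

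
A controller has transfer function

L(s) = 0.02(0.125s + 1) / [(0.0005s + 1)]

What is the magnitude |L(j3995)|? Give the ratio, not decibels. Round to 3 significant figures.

At ω = 3995 rad/s:
zero (1 + j3995·0.125) = 1 + j499.375 → |·| ≈ 499.38, ∠ ≈ 89.89°
pole (1 + j3995·0.0005) = 1 + j1.9975 → |·| ≈ 2.2338, ∠ ≈ 63.41°
|L| = 0.02 · 499.38 / (2.2338) ≈ 4.4711

4.47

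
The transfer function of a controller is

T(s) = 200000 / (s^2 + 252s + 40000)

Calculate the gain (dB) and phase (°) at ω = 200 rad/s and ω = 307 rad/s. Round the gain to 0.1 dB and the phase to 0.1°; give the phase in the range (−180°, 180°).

ω = 200: 12.0 dB, -90.0°; ω = 307: 6.5 dB, -125.0°

At s = jω = j200:
quadratic: (j200)² + 252·j200 + 40000 = 0 + j50400 → |·| ≈ 50400, ∠ ≈ 90.00°
|T| = 200000 / 50400 ≈ 3.9683
Gain = 20 log₁₀(3.9683) ≈ 11.97 dB
∠T = 0.00° − 90.00° = -90.00°

At s = jω = j307:
quadratic: (j307)² + 252·j307 + 40000 = -54249 + j77364 → |·| ≈ 94489, ∠ ≈ 125.04°
|T| = 200000 / 94489 ≈ 2.1166
Gain = 20 log₁₀(2.1166) ≈ 6.51 dB
∠T = 0.00° − 125.04° = -125.04°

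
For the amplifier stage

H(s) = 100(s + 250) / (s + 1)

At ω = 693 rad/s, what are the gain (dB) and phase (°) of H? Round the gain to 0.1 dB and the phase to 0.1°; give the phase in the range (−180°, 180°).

40.5 dB, -19.8°

At s = jω = j693:
zero (s+250): 250 + j693 → |·| = √(250²+693²) = √542749 ≈ 736.72, ∠ = arctan(693/250) ≈ 70.16°
pole (s+1): 1 + j693 → |·| = √(1²+693²) = √480250 ≈ 693, ∠ = arctan(693/1) ≈ 89.92°
|H| = 100 · 736.72 / 693 ≈ 106.31
Gain = 20 log₁₀(106.31) ≈ 40.53 dB
∠H = 70.16° − 89.92° = -19.76°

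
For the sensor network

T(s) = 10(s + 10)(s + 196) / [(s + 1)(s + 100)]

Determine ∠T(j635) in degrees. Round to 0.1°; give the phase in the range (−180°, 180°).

At s = jω = j635:
zero (s+10): 10 + j635 → |·| = √(10²+635²) = √403325 ≈ 635.08, ∠ = arctan(635/10) ≈ 89.10°
zero (s+196): 196 + j635 → |·| = √(196²+635²) = √441641 ≈ 664.56, ∠ = arctan(635/196) ≈ 72.85°
pole (s+1): 1 + j635 → |·| = √(1²+635²) = √403226 ≈ 635, ∠ = arctan(635/1) ≈ 89.91°
pole (s+100): 100 + j635 → |·| = √(100²+635²) = √413225 ≈ 642.83, ∠ = arctan(635/100) ≈ 81.05°
∠T = 161.95° − 170.96° = -9.01°

-9.0°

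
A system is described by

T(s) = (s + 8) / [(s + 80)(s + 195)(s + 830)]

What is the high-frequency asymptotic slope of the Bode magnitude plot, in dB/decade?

Each pole contributes −20 dB/decade at high frequency; each zero contributes +20 dB/decade.
Net: 1 zero(s) − 3 pole(s) → -40 dB/decade.

-40 dB/decade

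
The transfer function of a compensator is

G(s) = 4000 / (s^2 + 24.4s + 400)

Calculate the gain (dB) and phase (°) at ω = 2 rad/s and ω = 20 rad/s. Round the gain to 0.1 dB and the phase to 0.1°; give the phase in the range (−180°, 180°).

ω = 2: 20.0 dB, -7.0°; ω = 20: 18.3 dB, -90.0°

At s = jω = j2:
quadratic: (j2)² + 24.4·j2 + 400 = 396 + j48.8 → |·| ≈ 399, ∠ ≈ 7.03°
|G| = 4000 / 399 ≈ 10.025
Gain = 20 log₁₀(10.025) ≈ 20.02 dB
∠G = 0.00° − 7.03° = -7.03°

At s = jω = j20:
quadratic: (j20)² + 24.4·j20 + 400 = 0 + j488 → |·| ≈ 488, ∠ ≈ 90.00°
|G| = 4000 / 488 ≈ 8.1967
Gain = 20 log₁₀(8.1967) ≈ 18.27 dB
∠G = 0.00° − 90.00° = -90.00°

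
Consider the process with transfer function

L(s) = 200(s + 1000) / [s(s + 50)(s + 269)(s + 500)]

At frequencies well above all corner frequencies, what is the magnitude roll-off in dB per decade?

-60 dB/decade

Each pole contributes −20 dB/decade at high frequency; each zero contributes +20 dB/decade.
Net: 1 zero(s) − 4 pole(s) → -60 dB/decade.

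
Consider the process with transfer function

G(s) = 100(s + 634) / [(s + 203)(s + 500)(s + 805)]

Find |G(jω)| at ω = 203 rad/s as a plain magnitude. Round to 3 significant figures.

At s = jω = j203:
zero (s+634): 634 + j203 → |·| = √(634²+203²) = √443165 ≈ 665.71, ∠ = arctan(203/634) ≈ 17.75°
pole (s+203): 203 + j203 → |·| = √(203²+203²) = √82418 ≈ 287.09, ∠ = arctan(203/203) ≈ 45.00°
pole (s+500): 500 + j203 → |·| = √(500²+203²) = √291209 ≈ 539.64, ∠ = arctan(203/500) ≈ 22.10°
pole (s+805): 805 + j203 → |·| = √(805²+203²) = √689234 ≈ 830.2, ∠ = arctan(203/805) ≈ 14.15°
|G| = 100 · 665.71 / 1.2862e+08 ≈ 0.00051758

0.000518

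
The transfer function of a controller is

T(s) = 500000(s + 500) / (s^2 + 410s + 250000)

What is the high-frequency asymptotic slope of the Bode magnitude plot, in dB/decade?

Each pole contributes −20 dB/decade at high frequency; each zero contributes +20 dB/decade.
Net: 1 zero(s) − 2 pole(s) → -20 dB/decade.

-20 dB/decade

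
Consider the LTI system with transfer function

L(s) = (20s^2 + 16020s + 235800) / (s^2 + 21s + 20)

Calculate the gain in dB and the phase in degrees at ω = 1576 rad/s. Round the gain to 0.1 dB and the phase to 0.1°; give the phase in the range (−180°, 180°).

Substitute s = j1576:
Numerator: 20(j1576)^2 + 16020(j1576) + 235800 = -49439720 + j25247520
Denominator: (j1576)^2 + 21(j1576) + 20 = -2483756 + j33096
|N| = √(49439720² + 25247520²) ≈ 5.5513e+07, ∠N ≈ 152.95°
|D| = √(2483756² + 33096²) ≈ 2.484e+06, ∠D ≈ 179.24°
|L| = 5.5513e+07 / 2.484e+06 ≈ 22.348
Gain = 20 log₁₀(22.348) ≈ 26.98 dB
∠L = 152.95° − 179.24° = -26.29°

27.0 dB, -26.3°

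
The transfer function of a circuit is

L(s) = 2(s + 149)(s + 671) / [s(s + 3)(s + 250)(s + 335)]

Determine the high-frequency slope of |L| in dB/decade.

Each pole contributes −20 dB/decade at high frequency; each zero contributes +20 dB/decade.
Net: 2 zero(s) − 4 pole(s) → -40 dB/decade.

-40 dB/decade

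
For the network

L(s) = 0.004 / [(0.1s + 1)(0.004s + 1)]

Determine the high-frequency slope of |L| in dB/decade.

-40 dB/decade

Each pole contributes −20 dB/decade at high frequency; each zero contributes +20 dB/decade.
Net: 0 zero(s) − 2 pole(s) → -40 dB/decade.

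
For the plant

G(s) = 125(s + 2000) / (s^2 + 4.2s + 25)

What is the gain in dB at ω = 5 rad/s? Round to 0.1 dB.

81.5 dB

At s = jω = j5:
zero (s+2000): 2000 + j5 → |·| = √(2000²+5²) = √4000025 ≈ 2000, ∠ = arctan(5/2000) ≈ 0.14°
quadratic: (j5)² + 4.2·j5 + 25 = 0 + j21 → |·| ≈ 21, ∠ ≈ 90.00°
|G| = 125 · 2000 / 21 ≈ 11905
Gain = 20 log₁₀(11905) ≈ 81.51 dB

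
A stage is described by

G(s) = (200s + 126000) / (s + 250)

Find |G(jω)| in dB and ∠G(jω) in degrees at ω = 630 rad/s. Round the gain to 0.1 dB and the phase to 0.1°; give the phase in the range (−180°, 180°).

48.4 dB, -23.4°

Substitute s = j630:
Numerator: 200(j630) + 126000 = 126000 + j126000
Denominator: (j630) + 250 = 250 + j630
|N| = √(126000² + 126000²) ≈ 1.7819e+05, ∠N ≈ 45.00°
|D| = √(250² + 630²) ≈ 677.79, ∠D ≈ 68.36°
|G| = 1.7819e+05 / 677.79 ≈ 262.9
Gain = 20 log₁₀(262.9) ≈ 48.40 dB
∠G = 45.00° − 68.36° = -23.36°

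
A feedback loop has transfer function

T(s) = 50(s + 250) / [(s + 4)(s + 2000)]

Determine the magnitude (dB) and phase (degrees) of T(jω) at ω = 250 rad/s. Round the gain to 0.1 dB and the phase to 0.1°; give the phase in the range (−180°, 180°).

-29.1 dB, -51.2°

At s = jω = j250:
zero (s+250): 250 + j250 → |·| = √(250²+250²) = √125000 ≈ 353.55, ∠ = arctan(250/250) ≈ 45.00°
pole (s+4): 4 + j250 → |·| = √(4²+250²) = √62516 ≈ 250.03, ∠ = arctan(250/4) ≈ 89.08°
pole (s+2000): 2000 + j250 → |·| = √(2000²+250²) = √4062500 ≈ 2015.6, ∠ = arctan(250/2000) ≈ 7.13°
|T| = 50 · 353.55 / 5.0396e+05 ≈ 0.035077
Gain = 20 log₁₀(0.035077) ≈ -29.10 dB
∠T = 45.00° − 96.21° = -51.21°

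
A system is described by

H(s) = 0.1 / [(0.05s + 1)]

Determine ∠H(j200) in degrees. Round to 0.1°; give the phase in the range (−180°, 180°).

At ω = 200 rad/s:
pole (1 + j200·0.05) = 1 + j10 → |·| ≈ 10.05, ∠ ≈ 84.29°
∠H = (0°) − (84.29°) = -84.29°

-84.3°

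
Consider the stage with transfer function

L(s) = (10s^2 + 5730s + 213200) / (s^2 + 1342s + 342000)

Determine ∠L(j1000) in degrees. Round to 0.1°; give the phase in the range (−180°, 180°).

Substitute s = j1000:
Numerator: 10(j1000)^2 + 5730(j1000) + 213200 = -9786800 + j5730000
Denominator: (j1000)^2 + 1342(j1000) + 342000 = -658000 + j1342000
|N| = √(9786800² + 5730000²) ≈ 1.1341e+07, ∠N ≈ 149.65°
|D| = √(658000² + 1342000²) ≈ 1.4946e+06, ∠D ≈ 116.12°
∠L = 149.65° − 116.12° = 33.53°

33.5°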